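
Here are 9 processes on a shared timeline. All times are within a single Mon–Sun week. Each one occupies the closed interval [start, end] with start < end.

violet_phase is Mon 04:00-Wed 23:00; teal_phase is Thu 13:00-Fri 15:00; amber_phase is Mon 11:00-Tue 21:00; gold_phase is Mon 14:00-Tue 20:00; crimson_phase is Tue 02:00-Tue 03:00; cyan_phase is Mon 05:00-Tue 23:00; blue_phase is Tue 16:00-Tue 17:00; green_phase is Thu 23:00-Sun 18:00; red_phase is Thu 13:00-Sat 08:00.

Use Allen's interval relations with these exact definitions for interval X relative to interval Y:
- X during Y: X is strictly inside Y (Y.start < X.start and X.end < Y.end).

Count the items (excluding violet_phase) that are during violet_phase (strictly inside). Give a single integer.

Target violet_phase = [Mon 04:00, Wed 23:00].
amber_phase [Mon 11:00, Tue 21:00] → during → counts.
blue_phase [Tue 16:00, Tue 17:00] → during → counts.
crimson_phase [Tue 02:00, Tue 03:00] → during → counts.
cyan_phase [Mon 05:00, Tue 23:00] → during → counts.
gold_phase [Mon 14:00, Tue 20:00] → during → counts.
green_phase [Thu 23:00, Sun 18:00] → after → no.
red_phase [Thu 13:00, Sat 08:00] → after → no.
teal_phase [Thu 13:00, Fri 15:00] → after → no.
Total: 5.

5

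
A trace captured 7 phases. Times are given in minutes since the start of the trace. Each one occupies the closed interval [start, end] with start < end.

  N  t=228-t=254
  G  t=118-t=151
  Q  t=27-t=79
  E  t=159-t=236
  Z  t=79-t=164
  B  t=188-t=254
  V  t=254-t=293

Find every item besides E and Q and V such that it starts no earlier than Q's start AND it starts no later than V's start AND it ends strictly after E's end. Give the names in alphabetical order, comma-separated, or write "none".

B, N

Conditions: its start is no earlier than Q's start (X.start >= t=27) AND its start is no later than V's start (X.start <= t=254) AND its end is strictly after E's end (X.end > t=236).
B: start t=188 >= t=27? ✓; start t=188 <= t=254? ✓; end t=254 > t=236? ✓ → yes.
G: start t=118 >= t=27? ✓; start t=118 <= t=254? ✓; end t=151 > t=236? ✗ → no.
N: start t=228 >= t=27? ✓; start t=228 <= t=254? ✓; end t=254 > t=236? ✓ → yes.
Z: start t=79 >= t=27? ✓; start t=79 <= t=254? ✓; end t=164 > t=236? ✗ → no.
Result: B, N.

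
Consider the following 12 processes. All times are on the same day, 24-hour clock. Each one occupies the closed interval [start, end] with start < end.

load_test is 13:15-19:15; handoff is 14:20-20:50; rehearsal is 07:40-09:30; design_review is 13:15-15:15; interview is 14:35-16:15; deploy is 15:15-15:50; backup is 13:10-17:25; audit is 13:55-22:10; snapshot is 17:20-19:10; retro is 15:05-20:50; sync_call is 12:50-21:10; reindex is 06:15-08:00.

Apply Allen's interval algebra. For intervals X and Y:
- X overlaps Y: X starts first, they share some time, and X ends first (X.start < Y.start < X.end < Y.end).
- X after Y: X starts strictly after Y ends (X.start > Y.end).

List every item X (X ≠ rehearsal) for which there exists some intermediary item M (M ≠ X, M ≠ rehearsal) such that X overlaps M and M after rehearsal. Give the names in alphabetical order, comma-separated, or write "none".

backup, design_review, interview, load_test, sync_call

Target rehearsal = [07:40, 09:30].
Intermediaries M with M after rehearsal: audit, backup, deploy, design_review, handoff, interview, load_test, retro, snapshot, sync_call.
Via audit — items with X overlaps audit: backup, design_review, load_test, sync_call.
Via backup — items with X overlaps backup: none.
Via deploy — items with X overlaps deploy: none.
Via design_review — items with X overlaps design_review: none.
Via handoff — items with X overlaps handoff: backup, design_review, load_test.
Via interview — items with X overlaps interview: design_review.
Via load_test — items with X overlaps load_test: backup.
Via retro — items with X overlaps retro: backup, design_review, interview, load_test.
Via snapshot — items with X overlaps snapshot: backup.
Via sync_call — items with X overlaps sync_call: none.
Union: backup, design_review, interview, load_test, sync_call.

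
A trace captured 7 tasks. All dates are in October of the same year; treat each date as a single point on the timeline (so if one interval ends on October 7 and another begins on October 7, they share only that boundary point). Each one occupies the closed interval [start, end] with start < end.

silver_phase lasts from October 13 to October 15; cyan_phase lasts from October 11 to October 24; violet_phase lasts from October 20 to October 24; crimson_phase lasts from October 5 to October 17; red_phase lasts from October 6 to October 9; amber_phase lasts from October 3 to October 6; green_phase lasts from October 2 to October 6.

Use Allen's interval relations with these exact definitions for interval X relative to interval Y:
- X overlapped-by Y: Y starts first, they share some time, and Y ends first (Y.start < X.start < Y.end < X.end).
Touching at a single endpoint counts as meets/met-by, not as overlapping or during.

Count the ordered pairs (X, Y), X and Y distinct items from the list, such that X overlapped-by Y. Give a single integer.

Checking all 42 ordered pairs for relation 'overlapped-by'; matching pairs in alphabetical order:
(crimson_phase, amber_phase): crimson_phase overlapped-by amber_phase ✓
(crimson_phase, green_phase): crimson_phase overlapped-by green_phase ✓
(cyan_phase, crimson_phase): cyan_phase overlapped-by crimson_phase ✓
Count: 3.

3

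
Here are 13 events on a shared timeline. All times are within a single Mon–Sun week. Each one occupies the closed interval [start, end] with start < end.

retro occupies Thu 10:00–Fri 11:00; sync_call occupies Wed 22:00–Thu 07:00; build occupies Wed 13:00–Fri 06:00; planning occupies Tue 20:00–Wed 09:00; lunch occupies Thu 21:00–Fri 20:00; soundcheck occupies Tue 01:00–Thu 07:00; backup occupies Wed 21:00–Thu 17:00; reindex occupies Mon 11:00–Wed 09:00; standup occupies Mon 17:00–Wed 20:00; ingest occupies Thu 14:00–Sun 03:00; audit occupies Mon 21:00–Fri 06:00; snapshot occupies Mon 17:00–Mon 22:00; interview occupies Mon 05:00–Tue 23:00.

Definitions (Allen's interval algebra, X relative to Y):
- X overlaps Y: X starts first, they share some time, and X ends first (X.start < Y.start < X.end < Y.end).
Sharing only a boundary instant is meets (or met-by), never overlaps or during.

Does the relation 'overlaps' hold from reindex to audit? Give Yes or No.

reindex = [Mon 11:00, Wed 09:00], audit = [Mon 21:00, Fri 06:00].
Actual relation of reindex to audit: overlaps.
Asked whether 'overlaps' holds → Yes.

Yes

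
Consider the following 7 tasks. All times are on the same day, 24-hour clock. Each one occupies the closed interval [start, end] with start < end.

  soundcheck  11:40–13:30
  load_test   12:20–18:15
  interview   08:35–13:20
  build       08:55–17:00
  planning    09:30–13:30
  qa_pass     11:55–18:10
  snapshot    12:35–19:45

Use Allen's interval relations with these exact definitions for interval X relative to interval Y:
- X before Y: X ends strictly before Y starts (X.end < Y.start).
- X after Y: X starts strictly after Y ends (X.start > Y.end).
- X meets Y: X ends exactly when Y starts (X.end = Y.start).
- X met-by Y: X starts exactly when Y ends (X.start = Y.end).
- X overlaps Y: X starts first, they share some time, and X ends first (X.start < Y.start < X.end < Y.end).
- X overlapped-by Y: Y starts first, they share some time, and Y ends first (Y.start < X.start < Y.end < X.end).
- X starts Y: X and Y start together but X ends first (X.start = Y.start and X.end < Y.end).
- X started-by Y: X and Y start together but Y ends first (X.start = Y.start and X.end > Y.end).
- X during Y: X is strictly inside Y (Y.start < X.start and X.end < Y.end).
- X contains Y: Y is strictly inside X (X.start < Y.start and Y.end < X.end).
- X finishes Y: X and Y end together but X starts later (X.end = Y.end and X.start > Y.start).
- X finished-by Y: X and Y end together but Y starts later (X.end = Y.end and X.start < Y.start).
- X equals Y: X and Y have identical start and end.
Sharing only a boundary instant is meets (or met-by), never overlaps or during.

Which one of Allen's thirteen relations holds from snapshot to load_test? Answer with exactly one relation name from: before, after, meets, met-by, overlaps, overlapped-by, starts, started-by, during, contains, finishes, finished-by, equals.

overlapped-by

snapshot = [12:35, 19:45]; load_test = [12:20, 18:15].
Compare endpoints: snapshot.start > load_test.start, snapshot.start < load_test.end, snapshot.end > load_test.start, snapshot.end > load_test.end.
That pattern is 'overlapped-by'.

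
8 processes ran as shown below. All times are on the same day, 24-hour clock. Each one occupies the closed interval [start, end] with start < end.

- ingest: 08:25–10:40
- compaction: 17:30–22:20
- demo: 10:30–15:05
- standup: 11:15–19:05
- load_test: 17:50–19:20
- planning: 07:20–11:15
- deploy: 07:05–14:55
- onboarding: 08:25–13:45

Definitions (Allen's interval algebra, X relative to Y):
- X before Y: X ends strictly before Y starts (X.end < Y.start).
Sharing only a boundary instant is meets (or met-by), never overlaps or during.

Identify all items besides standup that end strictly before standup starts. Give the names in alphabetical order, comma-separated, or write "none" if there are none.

Target standup = [11:15, 19:05].
compaction [17:30, 22:20] → overlapped-by → no.
demo [10:30, 15:05] → overlaps → no.
deploy [07:05, 14:55] → overlaps → no.
ingest [08:25, 10:40] → before → yes.
load_test [17:50, 19:20] → overlapped-by → no.
onboarding [08:25, 13:45] → overlaps → no.
planning [07:20, 11:15] → meets → no.
Result: ingest.

ingest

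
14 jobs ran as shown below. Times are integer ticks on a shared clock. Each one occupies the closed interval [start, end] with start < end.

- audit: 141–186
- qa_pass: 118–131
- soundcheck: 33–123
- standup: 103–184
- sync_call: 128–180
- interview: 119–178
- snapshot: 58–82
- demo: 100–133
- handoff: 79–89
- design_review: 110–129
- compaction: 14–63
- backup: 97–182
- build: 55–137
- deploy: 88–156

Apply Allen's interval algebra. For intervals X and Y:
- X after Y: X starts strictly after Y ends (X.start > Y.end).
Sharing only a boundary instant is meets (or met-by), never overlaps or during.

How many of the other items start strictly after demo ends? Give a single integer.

1

Target demo = [100, 133].
audit [141, 186] → after → counts.
backup [97, 182] → contains → no.
build [55, 137] → contains → no.
compaction [14, 63] → before → no.
deploy [88, 156] → contains → no.
design_review [110, 129] → during → no.
handoff [79, 89] → before → no.
interview [119, 178] → overlapped-by → no.
qa_pass [118, 131] → during → no.
snapshot [58, 82] → before → no.
soundcheck [33, 123] → overlaps → no.
standup [103, 184] → overlapped-by → no.
sync_call [128, 180] → overlapped-by → no.
Total: 1.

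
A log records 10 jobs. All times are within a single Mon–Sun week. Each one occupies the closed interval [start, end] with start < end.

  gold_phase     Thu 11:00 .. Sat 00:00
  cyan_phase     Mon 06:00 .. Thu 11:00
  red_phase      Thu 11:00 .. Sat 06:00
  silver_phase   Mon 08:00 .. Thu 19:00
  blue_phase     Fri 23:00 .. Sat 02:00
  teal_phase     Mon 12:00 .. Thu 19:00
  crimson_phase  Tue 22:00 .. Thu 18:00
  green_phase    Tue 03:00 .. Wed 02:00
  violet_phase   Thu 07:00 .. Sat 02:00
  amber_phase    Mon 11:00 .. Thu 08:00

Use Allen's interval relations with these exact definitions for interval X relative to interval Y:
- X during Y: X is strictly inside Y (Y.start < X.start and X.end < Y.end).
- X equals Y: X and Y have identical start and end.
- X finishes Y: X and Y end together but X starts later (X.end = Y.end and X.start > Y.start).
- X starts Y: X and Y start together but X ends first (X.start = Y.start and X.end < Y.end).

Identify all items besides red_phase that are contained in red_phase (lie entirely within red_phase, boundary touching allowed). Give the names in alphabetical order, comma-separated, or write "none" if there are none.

blue_phase, gold_phase

Target red_phase = [Thu 11:00, Sat 06:00].
amber_phase [Mon 11:00, Thu 08:00] → before → no.
blue_phase [Fri 23:00, Sat 02:00] → during → yes.
crimson_phase [Tue 22:00, Thu 18:00] → overlaps → no.
cyan_phase [Mon 06:00, Thu 11:00] → meets → no.
gold_phase [Thu 11:00, Sat 00:00] → starts → yes.
green_phase [Tue 03:00, Wed 02:00] → before → no.
silver_phase [Mon 08:00, Thu 19:00] → overlaps → no.
teal_phase [Mon 12:00, Thu 19:00] → overlaps → no.
violet_phase [Thu 07:00, Sat 02:00] → overlaps → no.
Result: blue_phase, gold_phase.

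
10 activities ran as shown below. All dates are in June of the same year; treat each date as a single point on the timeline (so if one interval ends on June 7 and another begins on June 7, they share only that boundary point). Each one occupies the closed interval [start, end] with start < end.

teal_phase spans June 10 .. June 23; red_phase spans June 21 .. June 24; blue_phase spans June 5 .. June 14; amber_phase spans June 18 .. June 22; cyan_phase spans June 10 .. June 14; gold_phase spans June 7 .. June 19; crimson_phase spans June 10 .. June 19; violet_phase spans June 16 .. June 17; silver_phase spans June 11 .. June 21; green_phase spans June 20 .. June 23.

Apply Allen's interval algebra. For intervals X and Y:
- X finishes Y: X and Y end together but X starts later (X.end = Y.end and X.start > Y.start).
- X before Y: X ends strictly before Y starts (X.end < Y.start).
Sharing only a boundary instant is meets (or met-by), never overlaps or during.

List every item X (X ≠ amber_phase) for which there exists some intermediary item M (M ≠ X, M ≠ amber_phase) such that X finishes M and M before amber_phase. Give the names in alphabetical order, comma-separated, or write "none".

cyan_phase

Target amber_phase = [June 18, June 22].
Intermediaries M with M before amber_phase: blue_phase, cyan_phase, violet_phase.
Via blue_phase — items with X finishes blue_phase: cyan_phase.
Via cyan_phase — items with X finishes cyan_phase: none.
Via violet_phase — items with X finishes violet_phase: none.
Union: cyan_phase.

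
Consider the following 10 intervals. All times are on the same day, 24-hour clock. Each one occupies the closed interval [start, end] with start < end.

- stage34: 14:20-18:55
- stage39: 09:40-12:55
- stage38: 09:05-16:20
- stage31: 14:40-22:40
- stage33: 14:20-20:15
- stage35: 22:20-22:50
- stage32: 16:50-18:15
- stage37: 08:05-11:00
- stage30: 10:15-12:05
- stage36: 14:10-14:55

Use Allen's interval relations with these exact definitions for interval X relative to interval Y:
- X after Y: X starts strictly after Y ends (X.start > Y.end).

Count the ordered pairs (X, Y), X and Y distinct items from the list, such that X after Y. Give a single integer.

25

Checking all 90 ordered pairs for relation 'after'; matching pairs in alphabetical order:
(stage31, stage30): stage31 after stage30 ✓
(stage31, stage37): stage31 after stage37 ✓
(stage31, stage39): stage31 after stage39 ✓
(stage32, stage30): stage32 after stage30 ✓
(stage32, stage36): stage32 after stage36 ✓
(stage32, stage37): stage32 after stage37 ✓
(stage32, stage38): stage32 after stage38 ✓
(stage32, stage39): stage32 after stage39 ✓
(stage33, stage30): stage33 after stage30 ✓
(stage33, stage37): stage33 after stage37 ✓
(stage33, stage39): stage33 after stage39 ✓
(stage34, stage30): stage34 after stage30 ✓
(stage34, stage37): stage34 after stage37 ✓
(stage34, stage39): stage34 after stage39 ✓
(stage35, stage30): stage35 after stage30 ✓
(stage35, stage32): stage35 after stage32 ✓
(stage35, stage33): stage35 after stage33 ✓
(stage35, stage34): stage35 after stage34 ✓
(stage35, stage36): stage35 after stage36 ✓
(stage35, stage37): stage35 after stage37 ✓
(stage35, stage38): stage35 after stage38 ✓
(stage35, stage39): stage35 after stage39 ✓
(stage36, stage30): stage36 after stage30 ✓
(stage36, stage37): stage36 after stage37 ✓
... plus 1 further pairs not listed.
Count: 25.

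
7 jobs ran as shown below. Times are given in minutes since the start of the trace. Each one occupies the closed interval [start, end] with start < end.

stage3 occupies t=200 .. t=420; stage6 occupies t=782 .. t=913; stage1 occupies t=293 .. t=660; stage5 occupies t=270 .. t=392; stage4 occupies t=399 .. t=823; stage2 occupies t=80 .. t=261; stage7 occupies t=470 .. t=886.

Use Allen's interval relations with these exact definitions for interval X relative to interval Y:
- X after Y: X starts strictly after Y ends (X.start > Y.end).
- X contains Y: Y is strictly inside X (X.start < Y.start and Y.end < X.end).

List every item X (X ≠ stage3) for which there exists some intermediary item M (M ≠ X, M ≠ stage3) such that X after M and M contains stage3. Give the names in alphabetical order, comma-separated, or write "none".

none

Target stage3 = [t=200, t=420].
Intermediaries M with M contains stage3: none.
Union: none.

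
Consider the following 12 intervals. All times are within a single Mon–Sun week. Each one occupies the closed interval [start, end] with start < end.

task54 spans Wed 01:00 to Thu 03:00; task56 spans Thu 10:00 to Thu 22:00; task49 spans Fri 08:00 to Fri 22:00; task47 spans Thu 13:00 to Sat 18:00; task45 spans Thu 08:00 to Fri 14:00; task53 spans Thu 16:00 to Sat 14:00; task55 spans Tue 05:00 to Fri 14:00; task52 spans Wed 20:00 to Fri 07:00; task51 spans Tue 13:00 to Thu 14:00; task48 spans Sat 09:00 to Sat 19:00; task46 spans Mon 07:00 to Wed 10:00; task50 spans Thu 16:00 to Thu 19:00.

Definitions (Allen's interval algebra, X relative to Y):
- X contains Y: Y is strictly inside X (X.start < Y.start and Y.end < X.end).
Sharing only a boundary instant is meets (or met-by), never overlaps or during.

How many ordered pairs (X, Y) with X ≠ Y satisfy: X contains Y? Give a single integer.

Checking all 132 ordered pairs for relation 'contains'; matching pairs in alphabetical order:
(task45, task50): task45 contains task50 ✓
(task45, task56): task45 contains task56 ✓
(task47, task49): task47 contains task49 ✓
(task47, task50): task47 contains task50 ✓
(task47, task53): task47 contains task53 ✓
(task51, task54): task51 contains task54 ✓
(task52, task50): task52 contains task50 ✓
(task52, task56): task52 contains task56 ✓
(task53, task49): task53 contains task49 ✓
(task55, task50): task55 contains task50 ✓
(task55, task51): task55 contains task51 ✓
(task55, task52): task55 contains task52 ✓
(task55, task54): task55 contains task54 ✓
(task55, task56): task55 contains task56 ✓
(task56, task50): task56 contains task50 ✓
Count: 15.

15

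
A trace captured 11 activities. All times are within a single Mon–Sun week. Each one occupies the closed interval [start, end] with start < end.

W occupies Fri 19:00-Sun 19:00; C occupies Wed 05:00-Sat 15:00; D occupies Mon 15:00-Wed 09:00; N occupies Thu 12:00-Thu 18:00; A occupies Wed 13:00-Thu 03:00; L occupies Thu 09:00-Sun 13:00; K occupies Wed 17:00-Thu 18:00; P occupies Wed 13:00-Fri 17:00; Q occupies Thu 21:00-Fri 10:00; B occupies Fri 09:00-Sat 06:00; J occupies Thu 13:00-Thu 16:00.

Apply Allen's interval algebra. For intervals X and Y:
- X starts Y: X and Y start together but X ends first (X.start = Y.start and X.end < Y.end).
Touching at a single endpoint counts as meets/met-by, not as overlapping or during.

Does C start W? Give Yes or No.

C = [Wed 05:00, Sat 15:00], W = [Fri 19:00, Sun 19:00].
Actual relation of C to W: overlaps.
Asked whether 'starts' holds → No.

No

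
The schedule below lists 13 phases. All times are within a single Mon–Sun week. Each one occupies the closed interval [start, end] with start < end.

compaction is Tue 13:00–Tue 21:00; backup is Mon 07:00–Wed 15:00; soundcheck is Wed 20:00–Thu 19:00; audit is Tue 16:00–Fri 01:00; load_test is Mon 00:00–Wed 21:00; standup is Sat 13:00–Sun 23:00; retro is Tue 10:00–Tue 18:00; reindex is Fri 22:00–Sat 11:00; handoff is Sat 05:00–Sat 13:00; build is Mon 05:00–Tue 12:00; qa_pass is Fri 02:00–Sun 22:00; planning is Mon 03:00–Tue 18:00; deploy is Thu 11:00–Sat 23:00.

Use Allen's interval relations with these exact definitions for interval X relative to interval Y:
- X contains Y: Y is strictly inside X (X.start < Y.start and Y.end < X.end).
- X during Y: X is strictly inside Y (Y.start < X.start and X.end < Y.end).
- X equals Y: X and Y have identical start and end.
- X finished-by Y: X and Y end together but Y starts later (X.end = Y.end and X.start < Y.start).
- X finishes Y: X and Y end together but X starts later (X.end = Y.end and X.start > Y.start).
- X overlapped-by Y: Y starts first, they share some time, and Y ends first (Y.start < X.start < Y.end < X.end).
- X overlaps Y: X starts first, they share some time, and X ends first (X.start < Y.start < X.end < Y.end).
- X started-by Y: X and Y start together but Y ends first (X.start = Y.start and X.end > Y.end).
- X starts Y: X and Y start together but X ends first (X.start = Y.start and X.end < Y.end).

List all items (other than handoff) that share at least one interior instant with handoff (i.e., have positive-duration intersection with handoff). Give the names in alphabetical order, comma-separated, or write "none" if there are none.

Target handoff = [Sat 05:00, Sat 13:00].
audit [Tue 16:00, Fri 01:00] → before → no.
backup [Mon 07:00, Wed 15:00] → before → no.
build [Mon 05:00, Tue 12:00] → before → no.
compaction [Tue 13:00, Tue 21:00] → before → no.
deploy [Thu 11:00, Sat 23:00] → contains → yes.
load_test [Mon 00:00, Wed 21:00] → before → no.
planning [Mon 03:00, Tue 18:00] → before → no.
qa_pass [Fri 02:00, Sun 22:00] → contains → yes.
reindex [Fri 22:00, Sat 11:00] → overlaps → yes.
retro [Tue 10:00, Tue 18:00] → before → no.
soundcheck [Wed 20:00, Thu 19:00] → before → no.
standup [Sat 13:00, Sun 23:00] → met-by → no.
Result: deploy, qa_pass, reindex.

deploy, qa_pass, reindex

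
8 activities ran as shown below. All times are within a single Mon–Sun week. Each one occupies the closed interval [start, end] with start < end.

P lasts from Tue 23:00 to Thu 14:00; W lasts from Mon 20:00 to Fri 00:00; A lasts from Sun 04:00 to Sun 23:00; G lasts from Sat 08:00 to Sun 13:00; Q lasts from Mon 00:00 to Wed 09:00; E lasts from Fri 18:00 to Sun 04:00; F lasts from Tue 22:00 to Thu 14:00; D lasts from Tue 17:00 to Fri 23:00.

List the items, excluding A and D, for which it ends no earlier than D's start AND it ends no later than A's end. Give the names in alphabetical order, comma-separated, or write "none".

E, F, G, P, Q, W

Conditions: its end is no earlier than D's start (X.end >= Tue 17:00) AND its end is no later than A's end (X.end <= Sun 23:00).
E: end Sun 04:00 >= Tue 17:00? ✓; end Sun 04:00 <= Sun 23:00? ✓ → yes.
F: end Thu 14:00 >= Tue 17:00? ✓; end Thu 14:00 <= Sun 23:00? ✓ → yes.
G: end Sun 13:00 >= Tue 17:00? ✓; end Sun 13:00 <= Sun 23:00? ✓ → yes.
P: end Thu 14:00 >= Tue 17:00? ✓; end Thu 14:00 <= Sun 23:00? ✓ → yes.
Q: end Wed 09:00 >= Tue 17:00? ✓; end Wed 09:00 <= Sun 23:00? ✓ → yes.
W: end Fri 00:00 >= Tue 17:00? ✓; end Fri 00:00 <= Sun 23:00? ✓ → yes.
Result: E, F, G, P, Q, W.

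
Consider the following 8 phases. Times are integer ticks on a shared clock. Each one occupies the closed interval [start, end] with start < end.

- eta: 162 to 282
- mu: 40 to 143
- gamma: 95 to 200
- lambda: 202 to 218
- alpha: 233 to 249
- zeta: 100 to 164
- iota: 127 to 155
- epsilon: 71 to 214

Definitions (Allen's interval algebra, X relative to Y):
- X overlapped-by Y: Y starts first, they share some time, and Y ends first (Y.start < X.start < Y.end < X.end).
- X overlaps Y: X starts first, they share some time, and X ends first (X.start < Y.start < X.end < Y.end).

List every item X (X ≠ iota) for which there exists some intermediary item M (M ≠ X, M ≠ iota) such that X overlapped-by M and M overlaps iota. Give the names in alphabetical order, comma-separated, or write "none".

epsilon, gamma, zeta

Target iota = [127, 155].
Intermediaries M with M overlaps iota: mu.
Via mu — items with X overlapped-by mu: epsilon, gamma, zeta.
Union: epsilon, gamma, zeta.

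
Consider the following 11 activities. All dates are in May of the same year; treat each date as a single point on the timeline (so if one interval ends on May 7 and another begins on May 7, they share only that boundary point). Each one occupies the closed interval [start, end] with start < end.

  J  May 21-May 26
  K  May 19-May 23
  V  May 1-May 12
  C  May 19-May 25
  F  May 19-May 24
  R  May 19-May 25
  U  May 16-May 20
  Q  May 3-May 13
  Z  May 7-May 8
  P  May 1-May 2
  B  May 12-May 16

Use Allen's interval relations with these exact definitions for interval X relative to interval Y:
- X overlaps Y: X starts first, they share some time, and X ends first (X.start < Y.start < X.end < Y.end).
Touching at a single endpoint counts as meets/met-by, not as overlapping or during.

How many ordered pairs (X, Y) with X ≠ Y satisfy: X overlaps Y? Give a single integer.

10

Checking all 110 ordered pairs for relation 'overlaps'; matching pairs in alphabetical order:
(C, J): C overlaps J ✓
(F, J): F overlaps J ✓
(K, J): K overlaps J ✓
(Q, B): Q overlaps B ✓
(R, J): R overlaps J ✓
(U, C): U overlaps C ✓
(U, F): U overlaps F ✓
(U, K): U overlaps K ✓
(U, R): U overlaps R ✓
(V, Q): V overlaps Q ✓
Count: 10.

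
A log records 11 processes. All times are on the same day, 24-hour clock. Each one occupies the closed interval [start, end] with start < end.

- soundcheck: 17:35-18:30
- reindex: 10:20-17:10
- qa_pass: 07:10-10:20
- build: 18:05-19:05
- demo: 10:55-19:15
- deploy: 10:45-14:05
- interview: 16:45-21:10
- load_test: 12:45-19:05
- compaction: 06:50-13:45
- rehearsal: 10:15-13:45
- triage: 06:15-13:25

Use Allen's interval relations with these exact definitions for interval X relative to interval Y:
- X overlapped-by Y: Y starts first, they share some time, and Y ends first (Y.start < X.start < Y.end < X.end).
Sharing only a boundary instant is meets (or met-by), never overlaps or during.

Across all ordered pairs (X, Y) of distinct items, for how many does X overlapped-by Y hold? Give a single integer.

Checking all 110 ordered pairs for relation 'overlapped-by'; matching pairs in alphabetical order:
(build, soundcheck): build overlapped-by soundcheck ✓
(compaction, triage): compaction overlapped-by triage ✓
(demo, compaction): demo overlapped-by compaction ✓
(demo, deploy): demo overlapped-by deploy ✓
(demo, rehearsal): demo overlapped-by rehearsal ✓
(demo, reindex): demo overlapped-by reindex ✓
(demo, triage): demo overlapped-by triage ✓
(deploy, compaction): deploy overlapped-by compaction ✓
(deploy, rehearsal): deploy overlapped-by rehearsal ✓
(deploy, triage): deploy overlapped-by triage ✓
(interview, demo): interview overlapped-by demo ✓
(interview, load_test): interview overlapped-by load_test ✓
(interview, reindex): interview overlapped-by reindex ✓
(load_test, compaction): load_test overlapped-by compaction ✓
(load_test, deploy): load_test overlapped-by deploy ✓
(load_test, rehearsal): load_test overlapped-by rehearsal ✓
(load_test, reindex): load_test overlapped-by reindex ✓
(load_test, triage): load_test overlapped-by triage ✓
(rehearsal, qa_pass): rehearsal overlapped-by qa_pass ✓
(rehearsal, triage): rehearsal overlapped-by triage ✓
(reindex, compaction): reindex overlapped-by compaction ✓
(reindex, rehearsal): reindex overlapped-by rehearsal ✓
(reindex, triage): reindex overlapped-by triage ✓
Count: 23.

23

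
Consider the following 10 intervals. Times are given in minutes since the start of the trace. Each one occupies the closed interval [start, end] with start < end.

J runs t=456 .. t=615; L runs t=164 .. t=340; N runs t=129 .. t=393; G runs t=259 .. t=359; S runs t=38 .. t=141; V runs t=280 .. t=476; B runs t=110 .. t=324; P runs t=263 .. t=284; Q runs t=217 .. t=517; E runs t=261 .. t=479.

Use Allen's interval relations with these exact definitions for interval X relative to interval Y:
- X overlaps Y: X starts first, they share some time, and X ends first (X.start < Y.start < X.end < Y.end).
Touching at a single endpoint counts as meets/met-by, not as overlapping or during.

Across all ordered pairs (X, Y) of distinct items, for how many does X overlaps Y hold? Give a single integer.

21

Checking all 90 ordered pairs for relation 'overlaps'; matching pairs in alphabetical order:
(B, E): B overlaps E ✓
(B, G): B overlaps G ✓
(B, L): B overlaps L ✓
(B, N): B overlaps N ✓
(B, Q): B overlaps Q ✓
(B, V): B overlaps V ✓
(E, J): E overlaps J ✓
(G, E): G overlaps E ✓
(G, V): G overlaps V ✓
(L, E): L overlaps E ✓
(L, G): L overlaps G ✓
(L, Q): L overlaps Q ✓
(L, V): L overlaps V ✓
(N, E): N overlaps E ✓
(N, Q): N overlaps Q ✓
(N, V): N overlaps V ✓
(P, V): P overlaps V ✓
(Q, J): Q overlaps J ✓
(S, B): S overlaps B ✓
(S, N): S overlaps N ✓
(V, J): V overlaps J ✓
Count: 21.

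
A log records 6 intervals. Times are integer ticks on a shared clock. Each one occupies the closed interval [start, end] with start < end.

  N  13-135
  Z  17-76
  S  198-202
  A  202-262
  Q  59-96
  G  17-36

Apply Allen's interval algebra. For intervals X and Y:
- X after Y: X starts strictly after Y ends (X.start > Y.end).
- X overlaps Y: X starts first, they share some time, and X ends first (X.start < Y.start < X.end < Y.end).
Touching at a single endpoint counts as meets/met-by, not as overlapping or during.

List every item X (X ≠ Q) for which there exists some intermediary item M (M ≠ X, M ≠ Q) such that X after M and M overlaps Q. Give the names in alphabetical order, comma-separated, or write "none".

Target Q = [59, 96].
Intermediaries M with M overlaps Q: Z.
Via Z — items with X after Z: A, S.
Union: A, S.

A, S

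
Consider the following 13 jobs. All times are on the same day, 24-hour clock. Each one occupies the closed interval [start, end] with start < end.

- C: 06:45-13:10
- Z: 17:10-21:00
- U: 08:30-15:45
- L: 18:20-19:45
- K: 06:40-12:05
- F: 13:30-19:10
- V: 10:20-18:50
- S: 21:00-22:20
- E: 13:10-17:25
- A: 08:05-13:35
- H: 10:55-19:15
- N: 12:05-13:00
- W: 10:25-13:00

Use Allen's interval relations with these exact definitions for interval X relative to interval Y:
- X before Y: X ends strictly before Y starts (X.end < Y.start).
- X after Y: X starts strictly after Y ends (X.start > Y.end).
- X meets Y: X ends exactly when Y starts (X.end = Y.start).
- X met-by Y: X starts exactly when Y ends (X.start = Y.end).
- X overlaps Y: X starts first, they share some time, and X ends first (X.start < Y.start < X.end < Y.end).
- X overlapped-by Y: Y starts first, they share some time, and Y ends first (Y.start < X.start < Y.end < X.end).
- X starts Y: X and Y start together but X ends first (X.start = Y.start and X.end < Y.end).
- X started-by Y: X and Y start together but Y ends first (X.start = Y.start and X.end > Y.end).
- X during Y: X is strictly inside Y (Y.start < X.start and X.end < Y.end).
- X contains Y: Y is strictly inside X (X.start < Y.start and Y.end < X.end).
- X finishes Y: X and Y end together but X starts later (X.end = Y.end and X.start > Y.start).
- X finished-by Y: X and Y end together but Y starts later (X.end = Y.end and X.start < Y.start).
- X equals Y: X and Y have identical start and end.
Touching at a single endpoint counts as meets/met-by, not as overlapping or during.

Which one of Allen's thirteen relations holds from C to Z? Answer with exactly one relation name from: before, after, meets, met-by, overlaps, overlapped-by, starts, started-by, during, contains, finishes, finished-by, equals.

before

C = [06:45, 13:10]; Z = [17:10, 21:00].
Compare endpoints: C.start < Z.start, C.start < Z.end, C.end < Z.start, C.end < Z.end.
That pattern is 'before'.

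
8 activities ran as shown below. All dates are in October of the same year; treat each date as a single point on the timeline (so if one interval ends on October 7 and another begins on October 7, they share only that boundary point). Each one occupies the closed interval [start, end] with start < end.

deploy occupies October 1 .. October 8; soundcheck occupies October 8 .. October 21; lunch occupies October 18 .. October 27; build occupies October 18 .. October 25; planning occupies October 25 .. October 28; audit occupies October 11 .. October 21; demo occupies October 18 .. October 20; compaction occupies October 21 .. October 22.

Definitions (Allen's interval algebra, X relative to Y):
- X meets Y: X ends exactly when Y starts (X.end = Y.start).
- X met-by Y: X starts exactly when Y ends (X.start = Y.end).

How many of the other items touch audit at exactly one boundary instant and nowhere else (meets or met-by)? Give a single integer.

Target audit = [October 11, October 21].
build [October 18, October 25] → overlapped-by → no.
compaction [October 21, October 22] → met-by → counts.
demo [October 18, October 20] → during → no.
deploy [October 1, October 8] → before → no.
lunch [October 18, October 27] → overlapped-by → no.
planning [October 25, October 28] → after → no.
soundcheck [October 8, October 21] → finished-by → no.
Total: 1.

1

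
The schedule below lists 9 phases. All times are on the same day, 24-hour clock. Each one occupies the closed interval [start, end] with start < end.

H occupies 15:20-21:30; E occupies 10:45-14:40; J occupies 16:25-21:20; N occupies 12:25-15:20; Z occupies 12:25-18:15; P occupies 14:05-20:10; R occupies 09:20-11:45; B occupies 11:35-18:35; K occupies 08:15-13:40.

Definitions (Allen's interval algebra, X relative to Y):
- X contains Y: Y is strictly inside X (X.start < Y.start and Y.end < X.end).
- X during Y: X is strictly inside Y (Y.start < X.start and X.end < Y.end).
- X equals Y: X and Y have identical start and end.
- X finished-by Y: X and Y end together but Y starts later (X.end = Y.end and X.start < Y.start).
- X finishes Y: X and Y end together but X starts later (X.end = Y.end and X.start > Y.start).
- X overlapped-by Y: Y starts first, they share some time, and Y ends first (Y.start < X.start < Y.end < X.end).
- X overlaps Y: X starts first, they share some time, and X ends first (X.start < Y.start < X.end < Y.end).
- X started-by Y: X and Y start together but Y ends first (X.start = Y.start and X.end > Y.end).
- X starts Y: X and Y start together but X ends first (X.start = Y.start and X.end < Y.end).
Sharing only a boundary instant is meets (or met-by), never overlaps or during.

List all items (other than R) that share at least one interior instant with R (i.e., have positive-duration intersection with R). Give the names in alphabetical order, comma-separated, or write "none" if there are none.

Target R = [09:20, 11:45].
B [11:35, 18:35] → overlapped-by → yes.
E [10:45, 14:40] → overlapped-by → yes.
H [15:20, 21:30] → after → no.
J [16:25, 21:20] → after → no.
K [08:15, 13:40] → contains → yes.
N [12:25, 15:20] → after → no.
P [14:05, 20:10] → after → no.
Z [12:25, 18:15] → after → no.
Result: B, E, K.

B, E, K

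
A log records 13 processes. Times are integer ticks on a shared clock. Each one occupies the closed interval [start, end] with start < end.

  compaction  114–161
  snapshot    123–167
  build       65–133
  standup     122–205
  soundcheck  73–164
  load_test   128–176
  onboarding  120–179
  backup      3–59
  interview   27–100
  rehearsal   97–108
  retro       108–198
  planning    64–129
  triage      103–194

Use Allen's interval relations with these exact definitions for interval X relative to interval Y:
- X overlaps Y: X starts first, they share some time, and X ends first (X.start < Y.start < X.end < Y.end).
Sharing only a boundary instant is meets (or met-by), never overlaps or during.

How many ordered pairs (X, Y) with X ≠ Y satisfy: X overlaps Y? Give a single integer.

38

Checking all 156 ordered pairs for relation 'overlaps'; matching pairs in alphabetical order:
(backup, interview): backup overlaps interview ✓
(build, compaction): build overlaps compaction ✓
(build, load_test): build overlaps load_test ✓
(build, onboarding): build overlaps onboarding ✓
(build, retro): build overlaps retro ✓
(build, snapshot): build overlaps snapshot ✓
(build, soundcheck): build overlaps soundcheck ✓
(build, standup): build overlaps standup ✓
(build, triage): build overlaps triage ✓
(compaction, load_test): compaction overlaps load_test ✓
(compaction, onboarding): compaction overlaps onboarding ✓
(compaction, snapshot): compaction overlaps snapshot ✓
(compaction, standup): compaction overlaps standup ✓
(interview, build): interview overlaps build ✓
(interview, planning): interview overlaps planning ✓
(interview, rehearsal): interview overlaps rehearsal ✓
(interview, soundcheck): interview overlaps soundcheck ✓
(onboarding, standup): onboarding overlaps standup ✓
(planning, build): planning overlaps build ✓
(planning, compaction): planning overlaps compaction ✓
(planning, load_test): planning overlaps load_test ✓
(planning, onboarding): planning overlaps onboarding ✓
(planning, retro): planning overlaps retro ✓
(planning, snapshot): planning overlaps snapshot ✓
... plus 14 further pairs not listed.
Count: 38.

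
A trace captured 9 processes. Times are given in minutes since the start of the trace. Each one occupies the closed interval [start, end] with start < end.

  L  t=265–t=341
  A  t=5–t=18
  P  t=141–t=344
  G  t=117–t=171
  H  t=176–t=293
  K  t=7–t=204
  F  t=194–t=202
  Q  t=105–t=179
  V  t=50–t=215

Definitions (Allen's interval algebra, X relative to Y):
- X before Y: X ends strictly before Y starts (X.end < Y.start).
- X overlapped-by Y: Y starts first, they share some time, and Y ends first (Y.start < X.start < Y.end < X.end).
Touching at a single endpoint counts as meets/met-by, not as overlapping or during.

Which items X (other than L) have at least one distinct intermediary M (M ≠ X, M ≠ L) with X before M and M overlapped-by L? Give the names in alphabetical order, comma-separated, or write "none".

none

Target L = [t=265, t=341].
Intermediaries M with M overlapped-by L: none.
Union: none.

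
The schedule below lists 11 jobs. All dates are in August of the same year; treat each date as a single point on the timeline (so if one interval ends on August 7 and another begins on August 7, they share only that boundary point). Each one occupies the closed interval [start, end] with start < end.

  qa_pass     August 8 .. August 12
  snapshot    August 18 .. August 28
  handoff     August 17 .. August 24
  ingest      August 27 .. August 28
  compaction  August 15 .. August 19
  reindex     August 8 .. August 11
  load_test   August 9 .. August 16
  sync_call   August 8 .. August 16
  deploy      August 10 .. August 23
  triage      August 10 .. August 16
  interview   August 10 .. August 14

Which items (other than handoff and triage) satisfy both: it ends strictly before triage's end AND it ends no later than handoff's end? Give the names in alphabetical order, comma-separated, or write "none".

Conditions: its end is strictly before triage's end (X.end < August 16) AND its end is no later than handoff's end (X.end <= August 24).
compaction: end August 19 < August 16? ✗; end August 19 <= August 24? ✓ → no.
deploy: end August 23 < August 16? ✗; end August 23 <= August 24? ✓ → no.
ingest: end August 28 < August 16? ✗; end August 28 <= August 24? ✗ → no.
interview: end August 14 < August 16? ✓; end August 14 <= August 24? ✓ → yes.
load_test: end August 16 < August 16? ✗; end August 16 <= August 24? ✓ → no.
qa_pass: end August 12 < August 16? ✓; end August 12 <= August 24? ✓ → yes.
reindex: end August 11 < August 16? ✓; end August 11 <= August 24? ✓ → yes.
snapshot: end August 28 < August 16? ✗; end August 28 <= August 24? ✗ → no.
sync_call: end August 16 < August 16? ✗; end August 16 <= August 24? ✓ → no.
Result: interview, qa_pass, reindex.

interview, qa_pass, reindex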